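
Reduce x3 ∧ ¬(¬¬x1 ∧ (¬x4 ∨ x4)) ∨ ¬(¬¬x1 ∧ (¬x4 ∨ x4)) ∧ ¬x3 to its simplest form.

¬x1

x3 ∧ ¬(¬¬x1 ∧ (¬x4 ∨ x4)) ∨ ¬(¬¬x1 ∧ (¬x4 ∨ x4)) ∧ ¬x3
= ¬(¬¬x1 ∧ (¬x4 ∨ x4))   (distribution)
= ¬¬¬x1   (complement / identity)
= ¬x1   (double negation)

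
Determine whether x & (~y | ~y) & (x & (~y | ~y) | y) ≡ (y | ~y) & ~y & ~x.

E1: x & (~y | ~y) & (x & (~y | ~y) | y)
    = x & (~y | ~y)   — absorption
    = x & ~y   — idempotence
E2: (y | ~y) & ~y & ~x
    = ~y & ~x   — complement / identity
These differ: at x=0, y=0, E1 = 0 but E2 = 1.

No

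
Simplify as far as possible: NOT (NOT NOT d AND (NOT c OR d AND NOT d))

NOT d OR c

NOT (NOT NOT d AND (NOT c OR d AND NOT d))
= NOT (NOT NOT d AND NOT c)   [complement / identity]
= NOT d OR c   [De Morgan]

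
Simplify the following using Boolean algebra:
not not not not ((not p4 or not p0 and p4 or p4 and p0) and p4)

not not not not ((not p4 or not p0 and p4 or p4 and p0) and p4)
= not not not not ((not p4 or p4) and p4)   (distribution)
= not not ((not p4 or p4) and p4)   (double negation)
= not not p4   (complement / identity)
= p4   (double negation)

p4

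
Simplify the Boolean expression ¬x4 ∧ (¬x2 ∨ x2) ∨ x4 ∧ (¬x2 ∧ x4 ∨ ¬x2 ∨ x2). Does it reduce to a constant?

True

¬x4 ∧ (¬x2 ∨ x2) ∨ x4 ∧ (¬x2 ∧ x4 ∨ ¬x2 ∨ x2)
= ¬x4 ∧ (¬x2 ∨ x2) ∨ x4 ∧ (¬x2 ∨ x2)
= ¬x2 ∨ x2
= True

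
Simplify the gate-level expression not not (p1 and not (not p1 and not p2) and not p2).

not not (p1 and not (not p1 and not p2) and not p2)
= p1 and not (not p1 and not p2) and not p2
= p1 and (p1 or p2) and not p2
= p1 and not p2

p1 and not p2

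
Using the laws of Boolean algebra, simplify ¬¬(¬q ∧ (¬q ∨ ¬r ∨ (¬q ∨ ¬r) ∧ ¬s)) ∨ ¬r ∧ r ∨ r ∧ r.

¬q ∨ r

¬¬(¬q ∧ (¬q ∨ ¬r ∨ (¬q ∨ ¬r) ∧ ¬s)) ∨ ¬r ∧ r ∨ r ∧ r
= ¬¬(¬q ∧ (¬q ∨ ¬r)) ∨ ¬r ∧ r ∨ r ∧ r   (absorption)
= ¬¬¬q ∨ ¬r ∧ r ∨ r ∧ r   (absorption)
= ¬¬¬q ∨ r   (distribution)
= ¬q ∨ r   (double negation)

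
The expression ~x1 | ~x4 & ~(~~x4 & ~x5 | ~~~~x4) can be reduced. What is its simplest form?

~x1 | ~x4 & ~(~~x4 & ~x5 | ~~~~x4)
= ~x1 | ~x4 & ~(~~x4 & ~x5 | ~~x4)   — double negation
= ~x1 | ~x4 & ~~~x4   — absorption
= ~x1 | ~x4 & ~x4   — double negation
= ~x1 | ~x4   — idempotence

~x1 | ~x4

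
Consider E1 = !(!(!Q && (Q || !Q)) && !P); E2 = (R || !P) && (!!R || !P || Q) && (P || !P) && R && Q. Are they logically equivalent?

No

E1: !(!(!Q && (Q || !Q)) && !P)
    = !Q && (Q || !Q) || P   [De Morgan]
    = !Q || P   [complement / identity]
E2: (R || !P) && (!!R || !P || Q) && (P || !P) && R && Q
    = (R || !P) && (R || !P || Q) && (P || !P) && R && Q   [double negation]
    = (R || !P) && (R || !P || Q) && R && Q   [complement / identity]
    = (R || !P) && R && Q   [absorption]
    = R && Q   [absorption]
These differ: at P=1, Q=0, R=0, E1 = 1 but E2 = 0.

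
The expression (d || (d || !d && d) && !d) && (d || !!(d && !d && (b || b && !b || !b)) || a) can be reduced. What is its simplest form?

d

(d || (d || !d && d) && !d) && (d || !!(d && !d && (b || b && !b || !b)) || a)
= (d || (d || !d && d) && !d) && (d || !!(d && !d && (b || !b)) || a)   — complement / identity
= (d || (d || !d && d) && !d) && (d || d && !d && (b || !b) || a)   — double negation
= (d || d && !d) && (d || d && !d && (b || !b) || a)   — complement / identity
= (d || d && !d) && (d || d && !d || a)   — complement / identity
= d || d && !d   — absorption
= d   — complement / identity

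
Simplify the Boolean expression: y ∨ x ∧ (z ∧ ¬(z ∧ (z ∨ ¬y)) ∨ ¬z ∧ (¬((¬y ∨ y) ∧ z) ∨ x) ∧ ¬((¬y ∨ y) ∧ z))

y ∨ x ∧ (z ∧ ¬(z ∧ (z ∨ ¬y)) ∨ ¬z ∧ (¬((¬y ∨ y) ∧ z) ∨ x) ∧ ¬((¬y ∨ y) ∧ z))
= y ∨ x ∧ (z ∧ ¬(z ∧ (z ∨ ¬y)) ∨ ¬z ∧ ¬((¬y ∨ y) ∧ z))   — absorption
= y ∨ x ∧ (z ∧ ¬z ∨ ¬z ∧ ¬((¬y ∨ y) ∧ z))   — absorption
= y ∨ x ∧ (z ∧ ¬z ∨ ¬z ∧ ¬z)   — complement / identity
= y ∨ x ∧ ¬z   — distribution

y ∨ x ∧ ¬z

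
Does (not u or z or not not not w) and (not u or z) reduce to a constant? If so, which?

no

(not u or z or not not not w) and (not u or z)
= (not u or z or not w) and (not u or z)   [double negation]
= not u or z   [absorption]
This depends on u, z, so it is not a constant.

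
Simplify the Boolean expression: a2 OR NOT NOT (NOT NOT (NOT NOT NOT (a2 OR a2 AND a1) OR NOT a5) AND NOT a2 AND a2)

a2

a2 OR NOT NOT (NOT NOT (NOT NOT NOT (a2 OR a2 AND a1) OR NOT a5) AND NOT a2 AND a2)
= a2 OR NOT NOT ((NOT NOT NOT (a2 OR a2 AND a1) OR NOT a5) AND NOT a2 AND a2)   (double negation)
= a2 OR NOT NOT ((NOT (a2 OR a2 AND a1) OR NOT a5) AND NOT a2 AND a2)   (double negation)
= a2 OR NOT NOT ((NOT a2 OR NOT a5) AND NOT a2 AND a2)   (absorption)
= a2 OR (NOT a2 OR NOT a5) AND NOT a2 AND a2   (double negation)
= a2 OR NOT a2 AND a2   (absorption)
= a2   (complement / identity)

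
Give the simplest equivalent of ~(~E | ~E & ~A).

E

~(~E | ~E & ~A)
= ~~E   — absorption
= E   — double negation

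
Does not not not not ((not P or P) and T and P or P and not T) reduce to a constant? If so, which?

not not not not ((not P or P) and T and P or P and not T)
= not not not not (T and P or P and not T)   (complement / identity)
= not not (T and P or P and not T)   (double negation)
= not not P   (distribution)
= P   (double negation)
This depends on P, so it is not a constant.

no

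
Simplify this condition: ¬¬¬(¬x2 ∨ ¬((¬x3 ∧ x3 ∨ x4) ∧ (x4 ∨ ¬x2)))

¬¬¬(¬x2 ∨ ¬((¬x3 ∧ x3 ∨ x4) ∧ (x4 ∨ ¬x2)))
= ¬¬¬(¬x2 ∨ ¬(x4 ∧ (x4 ∨ ¬x2)))   (complement / identity)
= ¬¬(x2 ∧ x4 ∧ (x4 ∨ ¬x2))   (De Morgan)
= x2 ∧ x4 ∧ (x4 ∨ ¬x2)   (double negation)
= x2 ∧ x4   (absorption)

x2 ∧ x4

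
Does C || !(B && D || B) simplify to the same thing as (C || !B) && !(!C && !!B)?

E1: C || !(B && D || B)
    = C || !B   (absorption)
E2: (C || !B) && !(!C && !!B)
    = (C || !B) && (C || !B)   (De Morgan)
    = C || !B   (idempotence)
Both reduce to C || !B, so they are equivalent.

Yes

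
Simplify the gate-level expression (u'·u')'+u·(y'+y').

(u'·u')'+u·(y'+y')
= u+u+u·(y'+y')   [De Morgan]
= u+u·(y'+y')   [idempotence]
= u+u·y'   [idempotence]
= u   [absorption]

u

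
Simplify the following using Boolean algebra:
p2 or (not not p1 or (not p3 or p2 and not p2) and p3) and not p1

p2 or (not not p1 or (not p3 or p2 and not p2) and p3) and not p1
= p2 or (not not p1 or not p3 and p3) and not p1   (complement / identity)
= p2 or not not p1 and not p1   (complement / identity)
= p2 or p1 and not p1   (double negation)
= p2   (complement / identity)

p2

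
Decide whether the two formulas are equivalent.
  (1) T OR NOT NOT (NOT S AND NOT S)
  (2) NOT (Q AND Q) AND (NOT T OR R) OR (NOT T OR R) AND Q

E1: T OR NOT NOT (NOT S AND NOT S)
    = T OR NOT (S OR S)   (De Morgan)
    = T OR NOT S   (idempotence)
E2: NOT (Q AND Q) AND (NOT T OR R) OR (NOT T OR R) AND Q
    = NOT Q AND (NOT T OR R) OR (NOT T OR R) AND Q   (idempotence)
    = NOT T OR R   (distribution)
These differ: at Q=0, R=0, S=0, T=1, E1 = 1 but E2 = 0.

No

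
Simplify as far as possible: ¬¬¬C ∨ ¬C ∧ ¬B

¬C

¬¬¬C ∨ ¬C ∧ ¬B
= ¬C ∨ ¬C ∧ ¬B   [double negation]
= ¬C   [absorption]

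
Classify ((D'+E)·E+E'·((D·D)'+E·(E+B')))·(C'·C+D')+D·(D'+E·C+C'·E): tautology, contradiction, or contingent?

((D'+E)·E+E'·((D·D)'+E·(E+B')))·(C'·C+D')+D·(D'+E·C+C'·E)
= ((D'+E)·E+E'·((D·D)'+E·(E+B')))·D'+D·(D'+E·C+C'·E)
= ((D'+E)·E+E'·(D'+E·(E+B')))·D'+D·(D'+E·C+C'·E)
= ((D'+E)·E+E'·(D'+E))·D'+D·(D'+E·C+C'·E)
= (D'+E)·D'+D·(D'+E·C+C'·E)
= (D'+E)·D'+D·(D'+E)
= D'+E
This depends on D, E, so it is not a constant.

contingent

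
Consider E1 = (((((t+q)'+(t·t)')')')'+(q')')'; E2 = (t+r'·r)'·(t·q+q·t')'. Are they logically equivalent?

Yes

E1: (((((t+q)'+(t·t)')')')'+(q')')'
    = (((((t+q)'+t')')')'+(q')')'   (idempotence)
    = ((((t+q)·t)')'+(q')')'   (De Morgan)
    = ((t')'+(q')')'   (absorption)
    = t'·q'   (De Morgan)
E2: (t+r'·r)'·(t·q+q·t')'
    = t'·(t·q+q·t')'   (complement / identity)
    = t'·q'   (distribution)
Both reduce to t'·q', so they are equivalent.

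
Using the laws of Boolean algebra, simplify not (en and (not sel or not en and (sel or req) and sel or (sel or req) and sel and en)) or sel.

not (en and (not sel or not en and (sel or req) and sel or (sel or req) and sel and en)) or sel
= not (en and (not sel or (sel or req) and sel)) or sel   [distribution]
= not (en and (not sel or sel)) or sel   [absorption]
= not en or sel   [complement / identity]

not en or sel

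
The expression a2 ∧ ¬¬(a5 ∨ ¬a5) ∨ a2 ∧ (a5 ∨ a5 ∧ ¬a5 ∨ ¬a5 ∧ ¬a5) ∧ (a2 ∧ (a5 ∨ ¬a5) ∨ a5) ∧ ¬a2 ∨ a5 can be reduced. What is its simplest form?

a2 ∨ a5

a2 ∧ ¬¬(a5 ∨ ¬a5) ∨ a2 ∧ (a5 ∨ a5 ∧ ¬a5 ∨ ¬a5 ∧ ¬a5) ∧ (a2 ∧ (a5 ∨ ¬a5) ∨ a5) ∧ ¬a2 ∨ a5
= a2 ∧ (a5 ∨ ¬a5) ∨ a2 ∧ (a5 ∨ a5 ∧ ¬a5 ∨ ¬a5 ∧ ¬a5) ∧ (a2 ∧ (a5 ∨ ¬a5) ∨ a5) ∧ ¬a2 ∨ a5   — double negation
= a2 ∧ (a5 ∨ ¬a5) ∨ a2 ∧ (a5 ∨ ¬a5) ∧ (a2 ∧ (a5 ∨ ¬a5) ∨ a5) ∧ ¬a2 ∨ a5   — distribution
= a2 ∧ (a5 ∨ ¬a5) ∨ a2 ∧ (a5 ∨ ¬a5) ∧ ¬a2 ∨ a5   — absorption
= a2 ∧ (a5 ∨ ¬a5) ∨ a5   — absorption
= a2 ∨ a5   — complement / identity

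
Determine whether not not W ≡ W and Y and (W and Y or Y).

No

E1: not not W
    = W   — double negation
E2: W and Y and (W and Y or Y)
    = W and Y   — absorption
These differ: at W=1, Y=0, E1 = 1 but E2 = 0.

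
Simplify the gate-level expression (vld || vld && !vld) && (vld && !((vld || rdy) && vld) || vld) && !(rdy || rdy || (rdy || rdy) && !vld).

vld && !rdy

(vld || vld && !vld) && (vld && !((vld || rdy) && vld) || vld) && !(rdy || rdy || (rdy || rdy) && !vld)
= (vld || vld && !vld) && (vld && !((vld || rdy) && vld) || vld) && !(rdy || rdy)   [absorption]
= (vld || vld && !vld) && (vld && !vld || vld) && !(rdy || rdy)   [absorption]
= (vld && vld || vld && !vld) && !(rdy || rdy)   [distribution]
= (vld && vld || vld && !vld) && !rdy   [idempotence]
= vld && !rdy   [distribution]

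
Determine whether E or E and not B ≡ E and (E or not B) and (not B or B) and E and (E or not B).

Yes

E1: E or E and not B
    = E
E2: E and (E or not B) and (not B or B) and E and (E or not B)
    = E and (E or not B) and E and (E or not B)
    = E and (E or not B)
    = E
Both reduce to E, so they are equivalent.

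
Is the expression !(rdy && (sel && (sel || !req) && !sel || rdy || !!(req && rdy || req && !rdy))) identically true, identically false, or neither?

!(rdy && (sel && (sel || !req) && !sel || rdy || !!(req && rdy || req && !rdy)))
= !(rdy && (sel && (sel || !req) && !sel || rdy || !!req))   — distribution
= !(rdy && (sel && !sel || rdy || !!req))   — absorption
= !(rdy && (rdy || !!req))   — complement / identity
= !(rdy && (rdy || req))   — double negation
= !rdy   — absorption
This depends on rdy, so it is not a constant.

neither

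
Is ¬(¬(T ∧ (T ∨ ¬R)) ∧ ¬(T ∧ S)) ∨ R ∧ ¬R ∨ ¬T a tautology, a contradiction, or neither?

tautology

¬(¬(T ∧ (T ∨ ¬R)) ∧ ¬(T ∧ S)) ∨ R ∧ ¬R ∨ ¬T
= T ∧ (T ∨ ¬R) ∨ T ∧ S ∨ R ∧ ¬R ∨ ¬T   — De Morgan
= T ∧ (T ∨ ¬R) ∨ T ∧ S ∨ ¬T   — complement / identity
= T ∨ T ∧ S ∨ ¬T   — absorption
= T ∨ ¬T   — absorption
= True   — complement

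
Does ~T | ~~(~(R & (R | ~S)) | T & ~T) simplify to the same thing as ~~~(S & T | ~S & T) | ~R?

Yes

E1: ~T | ~~(~(R & (R | ~S)) | T & ~T)
    = ~T | ~~(~R | T & ~T)   — absorption
    = ~T | ~~~R   — complement / identity
    = ~T | ~R   — double negation
E2: ~~~(S & T | ~S & T) | ~R
    = ~(S & T | ~S & T) | ~R   — double negation
    = ~T | ~R   — distribution
Both reduce to ~T | ~R, so they are equivalent.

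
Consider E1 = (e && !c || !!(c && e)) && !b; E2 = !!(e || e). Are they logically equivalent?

No

E1: (e && !c || !!(c && e)) && !b
    = (e && !c || c && e) && !b   (double negation)
    = e && !b   (distribution)
E2: !!(e || e)
    = !!e   (idempotence)
    = e   (double negation)
These differ: at b=1, c=0, e=1, E1 = 0 but E2 = 1.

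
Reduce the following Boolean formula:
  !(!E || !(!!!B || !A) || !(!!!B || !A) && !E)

!(!E || !(!!!B || !A) || !(!!!B || !A) && !E)
= !(!E || !(!!!B || !A))   (absorption)
= E && (!!!B || !A)   (De Morgan)
= E && (!B || !A)   (double negation)

E && (!B || !A)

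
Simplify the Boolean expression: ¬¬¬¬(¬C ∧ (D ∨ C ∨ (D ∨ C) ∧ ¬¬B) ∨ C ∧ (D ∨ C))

D ∨ C

¬¬¬¬(¬C ∧ (D ∨ C ∨ (D ∨ C) ∧ ¬¬B) ∨ C ∧ (D ∨ C))
= ¬¬(¬C ∧ (D ∨ C ∨ (D ∨ C) ∧ ¬¬B) ∨ C ∧ (D ∨ C))
= ¬¬(¬C ∧ (D ∨ C ∨ (D ∨ C) ∧ B) ∨ C ∧ (D ∨ C))
= ¬¬(¬C ∧ (D ∨ C) ∨ C ∧ (D ∨ C))
= ¬¬(D ∨ C)
= D ∨ C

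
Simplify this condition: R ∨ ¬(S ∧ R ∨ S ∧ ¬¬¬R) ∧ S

R

R ∨ ¬(S ∧ R ∨ S ∧ ¬¬¬R) ∧ S
= R ∨ ¬(S ∧ R ∨ S ∧ ¬R) ∧ S
= R ∨ ¬S ∧ S
= R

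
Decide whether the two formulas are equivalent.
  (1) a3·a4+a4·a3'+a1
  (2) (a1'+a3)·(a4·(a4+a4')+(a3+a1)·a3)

E1: a3·a4+a4·a3'+a1
    = a4+a1
E2: (a1'+a3)·(a4·(a4+a4')+(a3+a1)·a3)
    = (a1'+a3)·(a4+(a3+a1)·a3)
    = (a1'+a3)·(a4+a3)
    = a1'·a4+a3
These differ: at a1=1, a3=0, a4=0, E1 = 1 but E2 = 0.

No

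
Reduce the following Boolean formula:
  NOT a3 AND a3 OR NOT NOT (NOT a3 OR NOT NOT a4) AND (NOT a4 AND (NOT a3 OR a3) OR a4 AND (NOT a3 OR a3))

NOT a3 AND a3 OR NOT NOT (NOT a3 OR NOT NOT a4) AND (NOT a4 AND (NOT a3 OR a3) OR a4 AND (NOT a3 OR a3))
= NOT a3 AND a3 OR NOT NOT (NOT a3 OR a4) AND (NOT a4 AND (NOT a3 OR a3) OR a4 AND (NOT a3 OR a3))
= NOT a3 AND a3 OR (NOT a3 OR a4) AND (NOT a4 AND (NOT a3 OR a3) OR a4 AND (NOT a3 OR a3))
= NOT a3 AND a3 OR (NOT a3 OR a4) AND (NOT a3 OR a3)
= NOT a3 AND a3 OR NOT a3 OR a4
= NOT a3 OR a4

NOT a3 OR a4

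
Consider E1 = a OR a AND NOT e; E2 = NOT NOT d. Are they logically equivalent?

E1: a OR a AND NOT e
    = a   (absorption)
E2: NOT NOT d
    = d   (double negation)
These differ: at a=1, d=0, e=0, E1 = 1 but E2 = 0.

No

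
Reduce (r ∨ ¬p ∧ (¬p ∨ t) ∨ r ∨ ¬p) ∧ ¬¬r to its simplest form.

r

(r ∨ ¬p ∧ (¬p ∨ t) ∨ r ∨ ¬p) ∧ ¬¬r
= (r ∨ ¬p ∨ r ∨ ¬p) ∧ ¬¬r   — absorption
= (r ∨ ¬p) ∧ ¬¬r   — idempotence
= (r ∨ ¬p) ∧ r   — double negation
= r   — absorption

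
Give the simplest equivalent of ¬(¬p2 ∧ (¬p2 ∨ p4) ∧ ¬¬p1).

p2 ∨ ¬p1

¬(¬p2 ∧ (¬p2 ∨ p4) ∧ ¬¬p1)
= ¬(¬p2 ∧ ¬¬p1)   (absorption)
= p2 ∨ ¬p1   (De Morgan)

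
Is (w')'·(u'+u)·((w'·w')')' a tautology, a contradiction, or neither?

(w')'·(u'+u)·((w'·w')')'
= (w')'·(u'+u)·w'·w'
= (w')'·(u'+u)·w'
= (w')'·w'
= w·w'
= 0

contradiction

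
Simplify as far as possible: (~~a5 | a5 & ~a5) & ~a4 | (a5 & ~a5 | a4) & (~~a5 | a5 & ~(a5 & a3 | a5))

(~~a5 | a5 & ~a5) & ~a4 | (a5 & ~a5 | a4) & (~~a5 | a5 & ~(a5 & a3 | a5))
= (~~a5 | a5 & ~a5) & ~a4 | a4 & (~~a5 | a5 & ~(a5 & a3 | a5))
= (~~a5 | a5 & ~a5) & ~a4 | a4 & (~~a5 | a5 & ~a5)
= ~~a5 | a5 & ~a5
= ~~a5
= a5

a5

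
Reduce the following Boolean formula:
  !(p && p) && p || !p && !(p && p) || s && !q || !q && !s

!(p && p) && p || !p && !(p && p) || s && !q || !q && !s
= !(p && p) && p || !p && !(p && p) || !q   [distribution]
= !(p && p) || !q   [distribution]
= !p || !q   [idempotence]

!p || !q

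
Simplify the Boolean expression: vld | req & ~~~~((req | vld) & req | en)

vld | req

vld | req & ~~~~((req | vld) & req | en)
= vld | req & ~~((req | vld) & req | en)   (double negation)
= vld | req & ~~(req | en)   (absorption)
= vld | req & (req | en)   (double negation)
= vld | req   (absorption)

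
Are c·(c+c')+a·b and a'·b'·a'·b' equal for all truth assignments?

No

E1: c·(c+c')+a·b
    = c+a·b   [complement / identity]
E2: a'·b'·a'·b'
    = a'·b'   [idempotence]
These differ: at a=1, b=1, c=1, E1 = 1 but E2 = 0.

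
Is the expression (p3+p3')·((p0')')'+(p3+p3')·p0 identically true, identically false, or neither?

(p3+p3')·((p0')')'+(p3+p3')·p0
= (p3+p3')·p0'+(p3+p3')·p0   [double negation]
= p3+p3'   [distribution]
= 1   [complement]

identically true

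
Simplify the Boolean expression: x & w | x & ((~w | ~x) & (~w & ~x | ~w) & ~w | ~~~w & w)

x

x & w | x & ((~w | ~x) & (~w & ~x | ~w) & ~w | ~~~w & w)
= x & w | x & ((~w | ~x) & ~w & ~w | ~~~w & w)
= x & w | x & (~w & ~w | ~~~w & w)
= x & w | x & (~w & ~w | ~w & w)
= x & w | x & ~w
= x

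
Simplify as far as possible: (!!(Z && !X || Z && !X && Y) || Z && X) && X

Z && X

(!!(Z && !X || Z && !X && Y) || Z && X) && X
= (!!(Z && !X) || Z && X) && X   (absorption)
= (Z && !X || Z && X) && X   (double negation)
= Z && X   (distribution)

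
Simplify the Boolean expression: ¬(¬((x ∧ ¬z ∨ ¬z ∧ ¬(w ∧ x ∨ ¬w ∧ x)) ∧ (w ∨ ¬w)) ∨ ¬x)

¬(¬((x ∧ ¬z ∨ ¬z ∧ ¬(w ∧ x ∨ ¬w ∧ x)) ∧ (w ∨ ¬w)) ∨ ¬x)
= ¬(¬((x ∧ ¬z ∨ ¬z ∧ ¬x) ∧ (w ∨ ¬w)) ∨ ¬x)   (distribution)
= ¬(¬(¬z ∧ (w ∨ ¬w)) ∨ ¬x)   (distribution)
= ¬(¬¬z ∨ ¬x)   (complement / identity)
= ¬z ∧ x   (De Morgan)

¬z ∧ x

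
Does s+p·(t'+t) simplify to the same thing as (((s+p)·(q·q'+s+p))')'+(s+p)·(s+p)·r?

E1: s+p·(t'+t)
    = s+p   — complement / identity
E2: (((s+p)·(q·q'+s+p))')'+(s+p)·(s+p)·r
    = (((s+p)·(s+p))')'+(s+p)·(s+p)·r   — complement / identity
    = (s+p)·(s+p)+(s+p)·(s+p)·r   — double negation
    = (s+p)·(s+p)   — absorption
    = s+p   — idempotence
Both reduce to s+p, so they are equivalent.

Yes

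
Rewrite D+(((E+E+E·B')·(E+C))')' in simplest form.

D+(((E+E+E·B')·(E+C))')'
= D+(((E+E·B')·C+E)')'   — distribution
= D+(E+E·B')·C+E   — double negation
= D+E·C+E   — absorption
= D+E   — absorption

D+E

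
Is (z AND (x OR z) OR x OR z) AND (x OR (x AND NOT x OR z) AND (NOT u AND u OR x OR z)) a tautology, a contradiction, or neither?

neither

(z AND (x OR z) OR x OR z) AND (x OR (x AND NOT x OR z) AND (NOT u AND u OR x OR z))
= (z AND (x OR z) OR x OR z) AND (x OR (x AND NOT x OR z) AND (x OR z))
= (z AND (x OR z) OR x OR z) AND (x OR z AND (x OR z))
= (x OR z) AND x OR z AND (x OR z)
= (x OR z) AND (x OR z)
= x OR z
This depends on x, z, so it is not a constant.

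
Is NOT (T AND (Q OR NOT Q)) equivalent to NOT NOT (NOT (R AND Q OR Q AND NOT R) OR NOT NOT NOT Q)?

E1: NOT (T AND (Q OR NOT Q))
    = NOT T
E2: NOT NOT (NOT (R AND Q OR Q AND NOT R) OR NOT NOT NOT Q)
    = NOT NOT (NOT Q OR NOT NOT NOT Q)
    = NOT NOT (NOT Q OR NOT Q)
    = NOT Q OR NOT Q
    = NOT Q
These differ: at Q=1, R=0, T=0, E1 = 1 but E2 = 0.

No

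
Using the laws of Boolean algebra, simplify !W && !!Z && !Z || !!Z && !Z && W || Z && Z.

Z

!W && !!Z && !Z || !!Z && !Z && W || Z && Z
= !!Z && !Z || Z && Z   — distribution
= Z && !Z || Z && Z   — double negation
= Z   — distribution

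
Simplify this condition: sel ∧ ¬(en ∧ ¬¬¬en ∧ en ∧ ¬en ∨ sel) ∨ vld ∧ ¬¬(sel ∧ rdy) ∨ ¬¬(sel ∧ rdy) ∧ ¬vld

sel ∧ ¬(en ∧ ¬¬¬en ∧ en ∧ ¬en ∨ sel) ∨ vld ∧ ¬¬(sel ∧ rdy) ∨ ¬¬(sel ∧ rdy) ∧ ¬vld
= sel ∧ ¬(en ∧ ¬¬¬en ∧ en ∧ ¬en ∨ sel) ∨ ¬¬(sel ∧ rdy)
= sel ∧ ¬(en ∧ ¬en ∧ en ∧ ¬en ∨ sel) ∨ ¬¬(sel ∧ rdy)
= sel ∧ ¬(en ∧ ¬en ∧ en ∧ ¬en ∨ sel) ∨ sel ∧ rdy
= sel ∧ ¬(en ∧ ¬en ∨ sel) ∨ sel ∧ rdy
= sel ∧ ¬sel ∨ sel ∧ rdy
= sel ∧ rdy

sel ∧ rdy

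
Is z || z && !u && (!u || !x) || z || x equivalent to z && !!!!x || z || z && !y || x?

E1: z || z && !u && (!u || !x) || z || x
    = z || z && !u || z || x   (absorption)
    = z || z || x   (absorption)
    = z || x   (idempotence)
E2: z && !!!!x || z || z && !y || x
    = z && !!x || z || z && !y || x   (double negation)
    = z && !!x || z || x   (absorption)
    = z && x || z || x   (double negation)
    = z || x   (absorption)
Both reduce to z || x, so they are equivalent.

Yes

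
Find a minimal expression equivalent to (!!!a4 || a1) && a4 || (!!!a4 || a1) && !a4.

!a4 || a1

(!!!a4 || a1) && a4 || (!!!a4 || a1) && !a4
= !!!a4 || a1   [distribution]
= !a4 || a1   [double negation]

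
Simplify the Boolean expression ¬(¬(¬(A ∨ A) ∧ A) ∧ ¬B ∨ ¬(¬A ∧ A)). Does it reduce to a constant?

False

¬(¬(¬(A ∨ A) ∧ A) ∧ ¬B ∨ ¬(¬A ∧ A))
= ¬(¬(¬A ∧ A) ∧ ¬B ∨ ¬(¬A ∧ A))   [idempotence]
= ¬¬(¬A ∧ A)   [absorption]
= ¬A ∧ A   [double negation]
= False   [complement]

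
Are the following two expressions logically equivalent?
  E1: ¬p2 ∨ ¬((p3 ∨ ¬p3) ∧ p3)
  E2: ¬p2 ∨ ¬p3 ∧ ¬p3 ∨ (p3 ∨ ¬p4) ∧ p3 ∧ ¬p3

E1: ¬p2 ∨ ¬((p3 ∨ ¬p3) ∧ p3)
    = ¬p2 ∨ ¬p3   (complement / identity)
E2: ¬p2 ∨ ¬p3 ∧ ¬p3 ∨ (p3 ∨ ¬p4) ∧ p3 ∧ ¬p3
    = ¬p2 ∨ ¬p3 ∧ ¬p3 ∨ p3 ∧ ¬p3   (absorption)
    = ¬p2 ∨ ¬p3   (distribution)
Both reduce to ¬p2 ∨ ¬p3, so they are equivalent.

Yes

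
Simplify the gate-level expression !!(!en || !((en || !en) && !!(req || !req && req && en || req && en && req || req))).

!en || !req

!!(!en || !((en || !en) && !!(req || !req && req && en || req && en && req || req)))
= !!(!en || !((en || !en) && !!(req || req && en || req)))   [distribution]
= !!(!en || !((en || !en) && (req || req && en || req)))   [double negation]
= !!(!en || !((en || !en) && (req || req)))   [absorption]
= !!(!en || !(req || req))   [complement / identity]
= !!(!en || !req)   [idempotence]
= !en || !req   [double negation]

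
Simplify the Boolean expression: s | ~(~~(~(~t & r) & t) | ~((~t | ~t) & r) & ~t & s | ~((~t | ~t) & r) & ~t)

s | ~(~~(~(~t & r) & t) | ~((~t | ~t) & r) & ~t & s | ~((~t | ~t) & r) & ~t)
= s | ~(~~(~(~t & r) & t) | ~((~t | ~t) & r) & ~t)   — absorption
= s | ~(~~(~(~t & r) & t) | ~(~t & r) & ~t)   — idempotence
= s | ~(~(~t & r) & t | ~(~t & r) & ~t)   — double negation
= s | ~~(~t & r)   — distribution
= s | ~t & r   — double negation

s | ~t & r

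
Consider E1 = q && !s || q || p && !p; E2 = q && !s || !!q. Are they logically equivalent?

Yes

E1: q && !s || q || p && !p
    = q && !s || q
    = q
E2: q && !s || !!q
    = q && !s || q
    = q
Both reduce to q, so they are equivalent.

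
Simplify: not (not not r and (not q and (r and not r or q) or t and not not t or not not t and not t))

not (not not r and (not q and (r and not r or q) or t and not not t or not not t and not t))
= not (not not r and (not q and q or t and not not t or not not t and not t))   (complement / identity)
= not (not not r and (t and not not t or not not t and not t))   (complement / identity)
= not (not not r and not not t)   (distribution)
= not r or not t   (De Morgan)

not r or not t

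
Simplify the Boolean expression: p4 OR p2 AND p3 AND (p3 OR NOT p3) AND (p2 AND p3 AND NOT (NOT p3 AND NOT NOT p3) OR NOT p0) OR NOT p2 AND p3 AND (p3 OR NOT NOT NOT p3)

p4 OR p3

p4 OR p2 AND p3 AND (p3 OR NOT p3) AND (p2 AND p3 AND NOT (NOT p3 AND NOT NOT p3) OR NOT p0) OR NOT p2 AND p3 AND (p3 OR NOT NOT NOT p3)
= p4 OR p2 AND p3 AND (p3 OR NOT p3) AND (p2 AND p3 AND (p3 OR NOT p3) OR NOT p0) OR NOT p2 AND p3 AND (p3 OR NOT NOT NOT p3)
= p4 OR p2 AND p3 AND (p3 OR NOT p3) AND (p2 AND p3 AND (p3 OR NOT p3) OR NOT p0) OR NOT p2 AND p3 AND (p3 OR NOT p3)
= p4 OR p2 AND p3 AND (p3 OR NOT p3) OR NOT p2 AND p3 AND (p3 OR NOT p3)
= p4 OR p3 AND (p3 OR NOT p3)
= p4 OR p3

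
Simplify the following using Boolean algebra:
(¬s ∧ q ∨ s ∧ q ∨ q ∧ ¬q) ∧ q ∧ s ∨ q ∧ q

(¬s ∧ q ∨ s ∧ q ∨ q ∧ ¬q) ∧ q ∧ s ∨ q ∧ q
= (¬s ∧ q ∨ s ∧ q) ∧ q ∧ s ∨ q ∧ q   (complement / identity)
= q ∧ q ∧ s ∨ q ∧ q   (distribution)
= q ∧ q   (absorption)
= q   (idempotence)

q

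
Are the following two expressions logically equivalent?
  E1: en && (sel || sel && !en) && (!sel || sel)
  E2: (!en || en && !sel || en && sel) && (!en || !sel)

No

E1: en && (sel || sel && !en) && (!sel || sel)
    = en && (sel || sel && !en)   [complement / identity]
    = en && sel   [absorption]
E2: (!en || en && !sel || en && sel) && (!en || !sel)
    = (!en || en) && (!en || !sel)   [distribution]
    = !en || !sel   [complement / identity]
These differ: at en=0, sel=0, E1 = 0 but E2 = 1.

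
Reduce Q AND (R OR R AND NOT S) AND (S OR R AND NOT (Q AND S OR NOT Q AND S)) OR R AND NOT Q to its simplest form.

R

Q AND (R OR R AND NOT S) AND (S OR R AND NOT (Q AND S OR NOT Q AND S)) OR R AND NOT Q
= Q AND (R OR R AND NOT S) AND (S OR R AND NOT S) OR R AND NOT Q   (distribution)
= Q AND (R AND S OR R AND NOT S) OR R AND NOT Q   (distribution)
= Q AND R OR R AND NOT Q   (distribution)
= R   (distribution)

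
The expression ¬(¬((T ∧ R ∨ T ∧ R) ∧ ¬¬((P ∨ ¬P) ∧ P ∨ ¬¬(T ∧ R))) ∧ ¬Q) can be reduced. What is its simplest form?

¬(¬((T ∧ R ∨ T ∧ R) ∧ ¬¬((P ∨ ¬P) ∧ P ∨ ¬¬(T ∧ R))) ∧ ¬Q)
= (T ∧ R ∨ T ∧ R) ∧ ¬¬((P ∨ ¬P) ∧ P ∨ ¬¬(T ∧ R)) ∨ Q   (De Morgan)
= (T ∧ R ∨ T ∧ R) ∧ ¬¬((P ∨ ¬P) ∧ P ∨ T ∧ R) ∨ Q   (double negation)
= (T ∧ R ∨ T ∧ R) ∧ ¬¬(P ∨ T ∧ R) ∨ Q   (complement / identity)
= (T ∧ R ∨ T ∧ R) ∧ (P ∨ T ∧ R) ∨ Q   (double negation)
= T ∧ R ∨ T ∧ R ∧ P ∨ Q   (distribution)
= T ∧ R ∨ Q   (absorption)

T ∧ R ∨ Q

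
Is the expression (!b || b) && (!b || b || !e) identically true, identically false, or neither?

(!b || b) && (!b || b || !e)
= !b || b   [absorption]
= true   [complement]

identically true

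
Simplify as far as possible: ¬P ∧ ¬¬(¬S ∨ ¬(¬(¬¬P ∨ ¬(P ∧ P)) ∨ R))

¬P ∧ ¬¬(¬S ∨ ¬(¬(¬¬P ∨ ¬(P ∧ P)) ∨ R))
= ¬P ∧ ¬¬(¬S ∨ ¬(¬(¬¬P ∨ ¬P) ∨ R))
= ¬P ∧ (¬S ∨ ¬(¬(¬¬P ∨ ¬P) ∨ R))
= ¬P ∧ (¬S ∨ ¬(¬P ∧ P ∨ R))
= ¬P ∧ (¬S ∨ ¬R)

¬P ∧ (¬S ∨ ¬R)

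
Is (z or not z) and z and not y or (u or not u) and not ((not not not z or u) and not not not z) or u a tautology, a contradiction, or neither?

neither

(z or not z) and z and not y or (u or not u) and not ((not not not z or u) and not not not z) or u
= (z or not z) and z and not y or (u or not u) and not not not not z or u   [absorption]
= z and not y or (u or not u) and not not not not z or u   [complement / identity]
= z and not y or (u or not u) and not not z or u   [double negation]
= z and not y or not not z or u   [complement / identity]
= z and not y or z or u   [double negation]
= z or u   [absorption]
This depends on u, z, so it is not a constant.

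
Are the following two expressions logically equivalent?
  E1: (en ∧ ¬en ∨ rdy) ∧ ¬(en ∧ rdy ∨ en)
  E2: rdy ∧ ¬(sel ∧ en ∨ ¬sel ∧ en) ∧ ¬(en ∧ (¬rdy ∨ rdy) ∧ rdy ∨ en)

Yes

E1: (en ∧ ¬en ∨ rdy) ∧ ¬(en ∧ rdy ∨ en)
    = rdy ∧ ¬(en ∧ rdy ∨ en)   [complement / identity]
    = rdy ∧ ¬en   [absorption]
E2: rdy ∧ ¬(sel ∧ en ∨ ¬sel ∧ en) ∧ ¬(en ∧ (¬rdy ∨ rdy) ∧ rdy ∨ en)
    = rdy ∧ ¬(sel ∧ en ∨ ¬sel ∧ en) ∧ ¬(en ∧ rdy ∨ en)   [complement / identity]
    = rdy ∧ ¬(sel ∧ en ∨ ¬sel ∧ en) ∧ ¬en   [absorption]
    = rdy ∧ ¬en ∧ ¬en   [distribution]
    = rdy ∧ ¬en   [idempotence]
Both reduce to rdy ∧ ¬en, so they are equivalent.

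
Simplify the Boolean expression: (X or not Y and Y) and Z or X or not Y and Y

X

(X or not Y and Y) and Z or X or not Y and Y
= X or not Y and Y   (absorption)
= X   (complement / identity)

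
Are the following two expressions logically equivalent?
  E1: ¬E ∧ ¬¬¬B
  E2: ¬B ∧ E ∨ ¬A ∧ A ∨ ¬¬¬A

E1: ¬E ∧ ¬¬¬B
    = ¬E ∧ ¬B   [double negation]
E2: ¬B ∧ E ∨ ¬A ∧ A ∨ ¬¬¬A
    = ¬B ∧ E ∨ ¬¬¬A   [complement / identity]
    = ¬B ∧ E ∨ ¬A   [double negation]
These differ: at A=0, B=0, E=1, E1 = 0 but E2 = 1.

No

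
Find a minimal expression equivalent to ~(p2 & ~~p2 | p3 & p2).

~p2

~(p2 & ~~p2 | p3 & p2)
= ~(p2 & p2 | p3 & p2)   — double negation
= ~((p2 | p3) & p2)   — distribution
= ~p2   — absorption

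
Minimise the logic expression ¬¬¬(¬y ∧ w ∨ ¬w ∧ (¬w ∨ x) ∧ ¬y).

y

¬¬¬(¬y ∧ w ∨ ¬w ∧ (¬w ∨ x) ∧ ¬y)
= ¬¬¬(¬y ∧ w ∨ ¬w ∧ ¬y)
= ¬¬¬¬y
= ¬¬y
= y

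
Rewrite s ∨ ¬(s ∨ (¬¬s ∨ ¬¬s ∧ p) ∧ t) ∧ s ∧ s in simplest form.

s

s ∨ ¬(s ∨ (¬¬s ∨ ¬¬s ∧ p) ∧ t) ∧ s ∧ s
= s ∨ ¬(s ∨ ¬¬s ∧ t) ∧ s ∧ s   — absorption
= s ∨ ¬(s ∨ ¬¬s ∧ t) ∧ s   — idempotence
= s ∨ ¬(s ∨ s ∧ t) ∧ s   — double negation
= s ∨ ¬s ∧ s   — absorption
= s   — complement / identity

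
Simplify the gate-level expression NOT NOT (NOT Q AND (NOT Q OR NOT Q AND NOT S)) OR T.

NOT Q OR T

NOT NOT (NOT Q AND (NOT Q OR NOT Q AND NOT S)) OR T
= NOT NOT (NOT Q AND NOT Q) OR T   (absorption)
= NOT (Q OR Q) OR T   (De Morgan)
= NOT Q OR T   (idempotence)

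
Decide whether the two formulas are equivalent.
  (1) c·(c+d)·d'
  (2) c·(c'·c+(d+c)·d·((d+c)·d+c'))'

Yes

E1: c·(c+d)·d'
    = c·d'   [absorption]
E2: c·(c'·c+(d+c)·d·((d+c)·d+c'))'
    = c·(c'·c+(d+c)·d)'   [absorption]
    = c·((d+c)·d)'   [complement / identity]
    = c·d'   [absorption]
Both reduce to c·d', so they are equivalent.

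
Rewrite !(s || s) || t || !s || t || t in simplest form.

!s || t

!(s || s) || t || !s || t || t
= !s || t || !s || t || t
= !s || t || !s || t
= !s || t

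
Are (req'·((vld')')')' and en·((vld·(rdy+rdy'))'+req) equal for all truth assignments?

No

E1: (req'·((vld')')')'
    = req+(vld')'   (De Morgan)
    = req+vld   (double negation)
E2: en·((vld·(rdy+rdy'))'+req)
    = en·(vld'+req)   (complement / identity)
These differ: at en=0, rdy=0, req=1, vld=0, E1 = 1 but E2 = 0.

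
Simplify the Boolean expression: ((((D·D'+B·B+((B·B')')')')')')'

B

((((D·D'+B·B+((B·B')')')')')')'
= ((((D·D'+B·B+B·B')')')')'
= ((D·D'+B·B+B·B')')'
= ((D·D'+B)')'
= (B')'
= B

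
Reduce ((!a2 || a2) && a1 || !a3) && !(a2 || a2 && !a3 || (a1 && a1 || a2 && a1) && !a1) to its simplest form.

((!a2 || a2) && a1 || !a3) && !(a2 || a2 && !a3 || (a1 && a1 || a2 && a1) && !a1)
= (a1 || !a3) && !(a2 || a2 && !a3 || (a1 && a1 || a2 && a1) && !a1)   (complement / identity)
= (a1 || !a3) && !(a2 || (a1 && a1 || a2 && a1) && !a1)   (absorption)
= (a1 || !a3) && !(a2 || a1 && (a1 || a2) && !a1)   (distribution)
= (a1 || !a3) && !(a2 || a1 && !a1)   (absorption)
= (a1 || !a3) && !a2   (complement / identity)

(a1 || !a3) && !a2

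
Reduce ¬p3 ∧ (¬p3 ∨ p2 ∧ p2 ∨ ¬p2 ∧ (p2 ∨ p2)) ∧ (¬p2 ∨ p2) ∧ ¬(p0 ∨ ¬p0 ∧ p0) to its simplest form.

¬p3 ∧ (¬p3 ∨ p2 ∧ p2 ∨ ¬p2 ∧ (p2 ∨ p2)) ∧ (¬p2 ∨ p2) ∧ ¬(p0 ∨ ¬p0 ∧ p0)
= ¬p3 ∧ (¬p3 ∨ p2 ∧ p2 ∨ ¬p2 ∧ (p2 ∨ p2)) ∧ (¬p2 ∨ p2) ∧ ¬p0   [complement / identity]
= ¬p3 ∧ (¬p3 ∨ p2 ∧ p2 ∨ ¬p2 ∧ p2) ∧ (¬p2 ∨ p2) ∧ ¬p0   [idempotence]
= ¬p3 ∧ (¬p3 ∨ p2) ∧ (¬p2 ∨ p2) ∧ ¬p0   [distribution]
= ¬p3 ∧ (¬p2 ∨ p2) ∧ ¬p0   [absorption]
= ¬p3 ∧ ¬p0   [complement / identity]

¬p3 ∧ ¬p0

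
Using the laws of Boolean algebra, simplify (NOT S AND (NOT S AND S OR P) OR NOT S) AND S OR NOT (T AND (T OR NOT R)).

NOT T

(NOT S AND (NOT S AND S OR P) OR NOT S) AND S OR NOT (T AND (T OR NOT R))
= (NOT S AND P OR NOT S) AND S OR NOT (T AND (T OR NOT R))   (complement / identity)
= NOT S AND S OR NOT (T AND (T OR NOT R))   (absorption)
= NOT S AND S OR NOT T   (absorption)
= NOT T   (complement / identity)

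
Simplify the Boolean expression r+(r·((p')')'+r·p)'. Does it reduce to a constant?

1

r+(r·((p')')'+r·p)'
= r+(r·p'+r·p)'
= r+r'
= 1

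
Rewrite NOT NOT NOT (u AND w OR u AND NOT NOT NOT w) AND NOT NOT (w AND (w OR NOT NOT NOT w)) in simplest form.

NOT NOT NOT (u AND w OR u AND NOT NOT NOT w) AND NOT NOT (w AND (w OR NOT NOT NOT w))
= NOT NOT NOT (u AND w OR u AND NOT w) AND NOT NOT (w AND (w OR NOT NOT NOT w))
= NOT (u AND w OR u AND NOT w) AND NOT NOT (w AND (w OR NOT NOT NOT w))
= NOT (u AND w OR u AND NOT w) AND NOT NOT (w AND (w OR NOT w))
= NOT (u AND w OR u AND NOT w) AND w AND (w OR NOT w)
= NOT (u AND w OR u AND NOT w) AND w
= NOT u AND w

NOT u AND w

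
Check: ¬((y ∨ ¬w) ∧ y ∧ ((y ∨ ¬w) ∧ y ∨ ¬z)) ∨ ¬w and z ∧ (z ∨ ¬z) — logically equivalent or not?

No

E1: ¬((y ∨ ¬w) ∧ y ∧ ((y ∨ ¬w) ∧ y ∨ ¬z)) ∨ ¬w
    = ¬((y ∨ ¬w) ∧ y) ∨ ¬w   [absorption]
    = ¬y ∨ ¬w   [absorption]
E2: z ∧ (z ∨ ¬z)
    = z   [complement / identity]
These differ: at w=0, y=0, z=0, E1 = 1 but E2 = 0.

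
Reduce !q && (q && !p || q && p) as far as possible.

!q && (q && !p || q && p)
= !q && q   — distribution
= false   — complement

false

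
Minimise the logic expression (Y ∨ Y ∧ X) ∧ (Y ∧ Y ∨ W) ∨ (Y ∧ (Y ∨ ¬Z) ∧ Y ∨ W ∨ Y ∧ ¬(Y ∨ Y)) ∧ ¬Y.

(Y ∨ Y ∧ X) ∧ (Y ∧ Y ∨ W) ∨ (Y ∧ (Y ∨ ¬Z) ∧ Y ∨ W ∨ Y ∧ ¬(Y ∨ Y)) ∧ ¬Y
= (Y ∨ Y ∧ X) ∧ (Y ∧ Y ∨ W) ∨ (Y ∧ (Y ∨ ¬Z) ∧ Y ∨ W ∨ Y ∧ ¬Y) ∧ ¬Y   [idempotence]
= (Y ∨ Y ∧ X) ∧ (Y ∧ Y ∨ W) ∨ (Y ∧ Y ∨ W ∨ Y ∧ ¬Y) ∧ ¬Y   [absorption]
= (Y ∨ Y ∧ X) ∧ (Y ∧ Y ∨ W) ∨ (Y ∧ Y ∨ W) ∧ ¬Y   [complement / identity]
= Y ∧ (Y ∧ Y ∨ W) ∨ (Y ∧ Y ∨ W) ∧ ¬Y   [absorption]
= Y ∧ Y ∨ W   [distribution]
= Y ∨ W   [idempotence]

Y ∨ W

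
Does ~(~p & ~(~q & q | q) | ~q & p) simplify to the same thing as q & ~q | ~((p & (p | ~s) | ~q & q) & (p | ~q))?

E1: ~(~p & ~(~q & q | q) | ~q & p)
    = ~(~p & ~q | ~q & p)
    = ~~q
    = q
E2: q & ~q | ~((p & (p | ~s) | ~q & q) & (p | ~q))
    = ~((p & (p | ~s) | ~q & q) & (p | ~q))
    = ~((p | ~q & q) & (p | ~q))
    = ~(p & (p | ~q))
    = ~p
These differ: at p=1, q=1, s=0, E1 = 1 but E2 = 0.

No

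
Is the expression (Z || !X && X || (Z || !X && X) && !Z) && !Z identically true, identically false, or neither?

identically false

(Z || !X && X || (Z || !X && X) && !Z) && !Z
= (Z || !X && X) && !Z   — absorption
= Z && !Z   — complement / identity
= false   — complement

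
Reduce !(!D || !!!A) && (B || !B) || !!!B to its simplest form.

D && A || !B

!(!D || !!!A) && (B || !B) || !!!B
= !(!D || !!!A) && (B || !B) || !B
= !(!D || !A) && (B || !B) || !B
= D && A && (B || !B) || !B
= D && A || !B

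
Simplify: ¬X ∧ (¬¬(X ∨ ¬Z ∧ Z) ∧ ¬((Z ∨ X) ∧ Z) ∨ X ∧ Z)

False

¬X ∧ (¬¬(X ∨ ¬Z ∧ Z) ∧ ¬((Z ∨ X) ∧ Z) ∨ X ∧ Z)
= ¬X ∧ (¬¬X ∧ ¬((Z ∨ X) ∧ Z) ∨ X ∧ Z)   — complement / identity
= ¬X ∧ (X ∧ ¬((Z ∨ X) ∧ Z) ∨ X ∧ Z)   — double negation
= ¬X ∧ (X ∧ ¬Z ∨ X ∧ Z)   — absorption
= ¬X ∧ X   — distribution
= False   — complement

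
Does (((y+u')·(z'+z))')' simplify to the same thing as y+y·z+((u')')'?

Yes

E1: (((y+u')·(z'+z))')'
    = (y+u')·(z'+z)
    = y+u'
E2: y+y·z+((u')')'
    = y+y·z+u'
    = y+u'
Both reduce to y+u', so they are equivalent.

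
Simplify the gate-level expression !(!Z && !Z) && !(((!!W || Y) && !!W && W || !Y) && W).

!(!Z && !Z) && !(((!!W || Y) && !!W && W || !Y) && W)
= !(!Z && !Z) && !((!!W && W || !Y) && W)
= !(!Z && !Z) && !((W && W || !Y) && W)
= !(!Z && !Z) && !((W || !Y) && W)
= !(!Z && !Z) && !W
= !!Z && !W
= Z && !W

Z && !W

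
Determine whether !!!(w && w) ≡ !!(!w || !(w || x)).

E1: !!!(w && w)
    = !!!w   (idempotence)
    = !w   (double negation)
E2: !!(!w || !(w || x))
    = !(w && (w || x))   (De Morgan)
    = !w   (absorption)
Both reduce to !w, so they are equivalent.

Yes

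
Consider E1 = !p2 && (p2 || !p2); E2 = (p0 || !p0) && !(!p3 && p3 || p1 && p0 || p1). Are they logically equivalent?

No

E1: !p2 && (p2 || !p2)
    = !p2   (complement / identity)
E2: (p0 || !p0) && !(!p3 && p3 || p1 && p0 || p1)
    = !(!p3 && p3 || p1 && p0 || p1)   (complement / identity)
    = !(p1 && p0 || p1)   (complement / identity)
    = !p1   (absorption)
These differ: at p0=0, p1=0, p2=1, p3=0, E1 = 0 but E2 = 1.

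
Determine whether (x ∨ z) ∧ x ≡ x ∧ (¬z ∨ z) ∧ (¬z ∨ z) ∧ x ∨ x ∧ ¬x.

E1: (x ∨ z) ∧ x
    = x   — absorption
E2: x ∧ (¬z ∨ z) ∧ (¬z ∨ z) ∧ x ∨ x ∧ ¬x
    = x ∧ (¬z ∨ z) ∧ x ∨ x ∧ ¬x   — complement / identity
    = x ∧ x ∨ x ∧ ¬x   — complement / identity
    = x   — distribution
Both reduce to x, so they are equivalent.

Yes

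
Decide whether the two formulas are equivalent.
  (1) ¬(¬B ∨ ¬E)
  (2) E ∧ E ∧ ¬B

No

E1: ¬(¬B ∨ ¬E)
    = B ∧ E   [De Morgan]
E2: E ∧ E ∧ ¬B
    = E ∧ ¬B   [idempotence]
These differ: at B=0, E=1, E1 = 0 but E2 = 1.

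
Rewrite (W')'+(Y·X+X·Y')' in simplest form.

(W')'+(Y·X+X·Y')'
= W+(Y·X+X·Y')'   (double negation)
= W+X'   (distribution)

W+X'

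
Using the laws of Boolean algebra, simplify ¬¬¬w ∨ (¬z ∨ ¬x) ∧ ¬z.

¬w ∨ ¬z

¬¬¬w ∨ (¬z ∨ ¬x) ∧ ¬z
= ¬¬¬w ∨ ¬z   (absorption)
= ¬w ∨ ¬z   (double negation)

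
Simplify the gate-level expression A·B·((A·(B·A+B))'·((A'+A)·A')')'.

A·B

A·B·((A·(B·A+B))'·((A'+A)·A')')'
= A·B·(A·(B·A+B)+(A'+A)·A')   [De Morgan]
= A·B·(A·(B·A+B)+A')   [complement / identity]
= A·B·(A·B+A')   [absorption]
= A·B   [absorption]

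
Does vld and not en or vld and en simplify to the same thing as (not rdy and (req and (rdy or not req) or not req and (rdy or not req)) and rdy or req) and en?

No

E1: vld and not en or vld and en
    = vld   — distribution
E2: (not rdy and (req and (rdy or not req) or not req and (rdy or not req)) and rdy or req) and en
    = (not rdy and (rdy or not req) and rdy or req) and en   — distribution
    = (not rdy and rdy or req) and en   — absorption
    = req and en   — complement / identity
These differ: at en=0, rdy=1, req=1, vld=1, E1 = 1 but E2 = 0.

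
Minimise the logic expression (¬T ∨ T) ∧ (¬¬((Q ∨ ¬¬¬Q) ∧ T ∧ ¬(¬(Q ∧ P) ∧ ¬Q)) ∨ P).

T ∧ Q ∨ P

(¬T ∨ T) ∧ (¬¬((Q ∨ ¬¬¬Q) ∧ T ∧ ¬(¬(Q ∧ P) ∧ ¬Q)) ∨ P)
= (¬T ∨ T) ∧ (¬¬((Q ∨ ¬Q) ∧ T ∧ ¬(¬(Q ∧ P) ∧ ¬Q)) ∨ P)   [double negation]
= (¬T ∨ T) ∧ (¬¬(T ∧ ¬(¬(Q ∧ P) ∧ ¬Q)) ∨ P)   [complement / identity]
= ¬¬(T ∧ ¬(¬(Q ∧ P) ∧ ¬Q)) ∨ P   [complement / identity]
= ¬¬(T ∧ (Q ∧ P ∨ Q)) ∨ P   [De Morgan]
= ¬¬(T ∧ Q) ∨ P   [absorption]
= T ∧ Q ∨ P   [double negation]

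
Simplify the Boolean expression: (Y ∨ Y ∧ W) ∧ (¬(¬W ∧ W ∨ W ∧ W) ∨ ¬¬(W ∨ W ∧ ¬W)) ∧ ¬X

(Y ∨ Y ∧ W) ∧ (¬(¬W ∧ W ∨ W ∧ W) ∨ ¬¬(W ∨ W ∧ ¬W)) ∧ ¬X
= (Y ∨ Y ∧ W) ∧ (¬W ∨ ¬¬(W ∨ W ∧ ¬W)) ∧ ¬X   [distribution]
= (Y ∨ Y ∧ W) ∧ (¬W ∨ W ∨ W ∧ ¬W) ∧ ¬X   [double negation]
= (Y ∨ Y ∧ W) ∧ (¬W ∨ W) ∧ ¬X   [complement / identity]
= Y ∧ (¬W ∨ W) ∧ ¬X   [absorption]
= Y ∧ ¬X   [complement / identity]

Y ∧ ¬X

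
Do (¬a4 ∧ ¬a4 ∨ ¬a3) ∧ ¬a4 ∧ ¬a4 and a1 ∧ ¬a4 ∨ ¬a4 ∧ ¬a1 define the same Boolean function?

Yes

E1: (¬a4 ∧ ¬a4 ∨ ¬a3) ∧ ¬a4 ∧ ¬a4
    = ¬a4 ∧ ¬a4   (absorption)
    = ¬a4   (idempotence)
E2: a1 ∧ ¬a4 ∨ ¬a4 ∧ ¬a1
    = ¬a4   (distribution)
Both reduce to ¬a4, so they are equivalent.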